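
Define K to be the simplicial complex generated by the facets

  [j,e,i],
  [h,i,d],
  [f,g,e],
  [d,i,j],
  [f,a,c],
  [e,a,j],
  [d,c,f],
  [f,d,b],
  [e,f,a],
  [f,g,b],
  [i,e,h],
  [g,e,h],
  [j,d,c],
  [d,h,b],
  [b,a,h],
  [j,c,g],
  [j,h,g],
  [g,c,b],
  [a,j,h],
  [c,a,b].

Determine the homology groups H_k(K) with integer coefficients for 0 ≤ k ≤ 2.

H_0 ≅ Z,  H_1 ≅ Z ⊕ Z/2Z,  H_2 = 0.

Take the total order a < b < c < d < e < f < g < h < i < j on the vertex set. Then K (dimension 2) consists of the simplices:

  0-simplices (10): a, b, c, d, e, f, g, h, i, j
  1-simplices (30): ab, ac, ae, af, ah, aj, bc, bd, bf, bg, bh, cd, cf, cg, cj, df, dh, di, dj, ef, eg, eh, ei, ej, fg, gh, gj, hi, hj, ij
  2-simplices (20): abc, abh, acf, aef, aej, ahj, bcg, bdf, bdh, bfg, cdf, cdj, cgj, dhi, dij, efg, egh, ehi, eij, ghj

giving chain groups C_0 ≅ Z^10, C_1 ≅ Z^30, C_2 ≅ Z^20.

Boundary ∂_1: C_1 → C_0 sends each edge [p,q] (with p < q) to q − p.
This gives a 10×30 integer matrix of rank 9; reducing to Smith normal form yields diagonal entries (1,1,1,1,1,1,1,1,1).

∂_2: C_2 → C_1 sends each 2-simplex [p,q,r] to [q,r] − [p,r] + [p,q]. For instance
  ∂bfg = fg − bg + bf,
  ∂acf = cf − af + ac.
The 30×20 boundary matrix has rank 20 and Smith normal form diag(1,1,1,1,1,1,1,1,1,1,1,1,1,1,1,1,1,1,1,2).

From H_k ≅ ker(∂_k) / im(∂_{k+1}) we obtain:

  H_0: rank C_0 − rank ∂_1 = 10 − 9 = 1, and the invariant factors of ∂_1 are all 1, so H_0 ≅ Z.
  H_1: rank ker ∂_1 − rank ∂_2 = (30 − 9) − 20 = 1, and ∂_2 has invariant factor 2 > 1, so H_1 ≅ Z ⊕ Z/2Z.
  H_2: rank ker ∂_2 − rank ∂_3 = (20 − 20) − 0 = 0, and there is no ∂_3, so H_2 ≅ 0.

As a check, the Euler characteristic is 10 − 30 + 20 = 0, which agrees with 1 − 1 + 0 = 0.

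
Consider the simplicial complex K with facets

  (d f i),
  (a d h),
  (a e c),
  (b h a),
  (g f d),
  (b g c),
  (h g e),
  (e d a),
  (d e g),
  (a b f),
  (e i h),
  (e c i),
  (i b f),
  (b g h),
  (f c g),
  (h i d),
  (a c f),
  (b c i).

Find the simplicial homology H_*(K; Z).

Fix the vertex order a < b < c < d < e < f < g < h < i and write every simplex with vertices in increasing order. Then dim K = 2 and the simplices of K are:

  0-simplices (9): a, b, c, d, e, f, g, h, i
  1-simplices (27): ab, ac, ad, ae, af, ah, bc, bf, bg, bh, bi, ce, cf, cg, ci, de, df, dg, dh, di, eg, eh, ei, fg, fi, gh, hi
  2-simplices (18): abf, abh, ace, acf, ade, adh, bcg, bci, bfi, bgh, cei, cfg, deg, dfg, dfi, dhi, egh, ehi

Hence C_0 ≅ Z^9, C_1 ≅ Z^27, C_2 ≅ Z^18.

Boundary ∂_1: C_1 → C_0 maps an edge to its endpoints' difference, ∂[p,q] = q − p. For instance
  ∂fg = g − f.
As a 9×27 matrix over Z this has rank 8, with invariant factors (1,1,1,1,1,1,1,1).

The boundary map ∂_2: C_2 → C_1 sends each 2-simplex [p,q,r] to [q,r] − [p,r] + [p,q]. For instance
  ∂dfg = fg − dg + df,
  ∂ace = ce − ae + ac.
The 27×18 boundary matrix has rank 18 and Smith normal form diag(1,1,1,1,1,1,1,1,1,1,1,1,1,1,1,1,1,2).

From H_k ≅ ker(∂_k) / im(∂_{k+1}) we obtain:

  H_0: rank C_0 − rank ∂_1 = 9 − 8 = 1, and the invariant factors of ∂_1 are all 1, so H_0 ≅ Z.
  H_1: rank ker ∂_1 − rank ∂_2 = (27 − 8) − 18 = 1, and ∂_2 has invariant factor 2 > 1, so H_1 ≅ Z ⊕ Z/2.
  H_2: rank ker ∂_2 − rank ∂_3 = (18 − 18) − 0 = 0, and there is no ∂_3, so H_2 ≅ 0.

H_0 = Z,  H_1 = Z ⊕ Z/2,  H_2 = 0.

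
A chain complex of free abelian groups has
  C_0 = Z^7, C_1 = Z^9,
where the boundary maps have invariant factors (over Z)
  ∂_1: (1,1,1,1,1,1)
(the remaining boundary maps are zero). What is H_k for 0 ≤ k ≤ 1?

H_0 = Z,  H_1 = Z^3.

H_0: b_0 = 7 − 0 − 6 = 1; torsion from ∂_1 factors > 1: none. So H_0 = Z.
H_1: b_1 = 9 − 6 − 0 = 3; torsion from ∂_2 factors > 1: none. So H_1 = Z^3.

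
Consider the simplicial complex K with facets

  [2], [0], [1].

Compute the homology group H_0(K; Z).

Fix the vertex order 0 < 1 < 2 and write every simplex with vertices in increasing order. Then dim K = 0 and the simplices of K are:

  0-simplices (3): [0], [1], [2]

Hence C_0 ≅ Z^3.

Reading off H_k = ker ∂_k / im ∂_{k+1}:

  H_0: rank C_0 − rank ∂_1 = 3 − 0 = 3, and there is no ∂_1, so H_0 ≅ Z^3.

H_0 = Z^3.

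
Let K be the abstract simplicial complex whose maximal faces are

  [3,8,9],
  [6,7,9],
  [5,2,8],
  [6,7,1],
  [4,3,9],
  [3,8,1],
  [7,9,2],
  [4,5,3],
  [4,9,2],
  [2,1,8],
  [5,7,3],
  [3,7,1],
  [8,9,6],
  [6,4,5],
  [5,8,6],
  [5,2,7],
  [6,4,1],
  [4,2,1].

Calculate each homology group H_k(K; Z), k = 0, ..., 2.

Order the vertices as 1 < 2 < 3 < 4 < 5 < 6 < 7 < 8 < 9. Listing each simplex with vertices in this order, K has dimension 2 with simplices:

  0-simplices (9): [1], [2], [3], [4], [5], [6], [7], [8], [9]
  1-simplices (27): (27 of them)
  2-simplices (18): [1,2,4], [1,2,8], [1,3,7], [1,3,8], [1,4,6], [1,6,7], [2,4,9], [2,5,7], [2,5,8], [2,7,9], [3,4,5], [3,4,9], [3,5,7], [3,8,9], [4,5,6], [5,6,8], [6,7,9], [6,8,9]

giving chain groups C_0 ≅ Z^9, C_1 ≅ Z^27, C_2 ≅ Z^18.

The boundary map ∂_1: C_1 → C_0 maps an edge to its endpoints' difference, ∂[p,q] = q − p. For instance
  ∂[2,8] = [8] − [2].
As a 9×27 matrix over Z this has rank 8, with invariant factors (1,1,1,1,1,1,1,1).

Boundary ∂_2: C_2 → C_1 maps a triangle to the signed sum of its edges. For instance
  ∂[3,4,9] = [4,9] − [3,9] + [3,4],
  ∂[5,6,8] = [6,8] − [5,8] + [5,6].
As a 27×18 matrix over Z this has rank 17, with invariant factors (1,1,1,1,1,1,1,1,1,1,1,1,1,1,1,1,1).

Reading off H_k = ker ∂_k / im ∂_{k+1}:

  H_0: rank C_0 − rank ∂_1 = 9 − 8 = 1, and the invariant factors of ∂_1 are all 1, so H_0 ≅ Z.
  H_1: rank ker ∂_1 − rank ∂_2 = (27 − 8) − 17 = 2, and the invariant factors of ∂_2 are all 1, so H_1 ≅ Z^2.
  H_2: rank ker ∂_2 − rank ∂_3 = (18 − 17) − 0 = 1, and there is no ∂_3, so H_2 ≅ Z.

As a check, the Euler characteristic is 9 − 27 + 18 = 0, which agrees with 1 − 2 + 1 = 0.

H_0 = Z,  H_1 = Z^2,  H_2 = Z.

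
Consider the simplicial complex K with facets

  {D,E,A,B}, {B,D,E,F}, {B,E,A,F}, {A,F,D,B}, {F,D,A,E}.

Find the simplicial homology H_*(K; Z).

Take the total order A < B < D < E < F on the vertex set. Then K (dimension 3) consists of the simplices:

  0-simplices (5): A, B, D, E, F
  1-simplices (10): AB, AD, AE, AF, BD, BE, BF, DE, DF, EF
  2-simplices (10): ABD, ABE, ABF, ADE, ADF, AEF, BDE, BDF, BEF, DEF
  3-simplices (5): ABDE, ABDF, ABEF, ADEF, BDEF

giving chain groups C_0 ≅ Z^5, C_1 ≅ Z^10, C_2 ≅ Z^10, C_3 ≅ Z^5.

The boundary map ∂_1: C_1 → C_0 sends each edge [p,q] (with p < q) to q − p. For instance
  ∂BF = F − B.
The resulting 5×10 matrix has rank 4, and its Smith normal form has invariant factors (1,1,1,1).

The boundary map ∂_2: C_2 → C_1 acts by ∂[p,q,r] = [q,r] − [p,r] + [p,q]. For instance
  ∂DEF = EF − DF + DE,
  ∂ABE = BE − AE + AB.
The 10×10 boundary matrix has rank 6 and Smith normal form diag(1,1,1,1,1,1).

∂_3: C_3 → C_2 sends each 3-simplex σ to the alternating sum Σ_i (−1)^i (σ with its i-th vertex removed). For instance
  ∂ABEF = BEF − AEF + ABF − ABE,
  ∂ABDF = BDF − ADF + ABF − ABD.
The resulting 10×5 matrix has rank 4, and its Smith normal form has invariant factors (1,1,1,1).

From H_k ≅ ker(∂_k) / im(∂_{k+1}) we obtain:

  H_0: rank C_0 − rank ∂_1 = 5 − 4 = 1, and the invariant factors of ∂_1 are all 1, so H_0 = Z.
  H_1: rank ker ∂_1 − rank ∂_2 = (10 − 4) − 6 = 0, and the invariant factors of ∂_2 are all 1, so H_1 = 0.
  H_2: rank ker ∂_2 − rank ∂_3 = (10 − 6) − 4 = 0, and the invariant factors of ∂_3 are all 1, so H_2 = 0.
  H_3: rank ker ∂_3 − rank ∂_4 = (5 − 4) − 0 = 1, and there is no ∂_4, so H_3 = Z.

H_0 = Z,  H_1 = 0,  H_2 = 0,  H_3 = Z.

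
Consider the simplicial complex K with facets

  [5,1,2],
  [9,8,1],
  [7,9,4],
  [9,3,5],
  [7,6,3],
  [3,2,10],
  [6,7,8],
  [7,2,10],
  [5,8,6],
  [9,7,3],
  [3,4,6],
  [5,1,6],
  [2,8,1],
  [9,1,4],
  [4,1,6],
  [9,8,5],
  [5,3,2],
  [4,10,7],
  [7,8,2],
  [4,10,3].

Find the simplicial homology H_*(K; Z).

H_0 ≅ Z,  H_1 ≅ Z ⊕ Z/2Z,  H_2 = 0.

K has 10 vertices, 30 edges, 20 triangles.
rank ∂_0 = 0, rank ∂_1 = 9 ⇒ b_0 = 10 − 0 − 9 = 1; all invariant factors of ∂_1 are 1 so no torsion. So H_0 ≅ Z.
rank ∂_1 = 9, rank ∂_2 = 20 ⇒ b_1 = 30 − 9 − 20 = 1; ∂_2 has invariant factor(s) [2] giving torsion. So H_1 ≅ Z ⊕ Z/2Z.
rank ∂_2 = 20, rank ∂_3 = 0 ⇒ b_2 = 20 − 20 − 0 = 0. So H_2 ≅ 0.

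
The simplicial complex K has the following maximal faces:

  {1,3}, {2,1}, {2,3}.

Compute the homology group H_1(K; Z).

H_1 = Z.

Take the total order 1 < 2 < 3 on the vertex set. Then K (dimension 1) consists of the simplices:

  0-simplices (3): [1], [2], [3]
  1-simplices (3): [1,2], [1,3], [2,3]

giving chain groups C_0 ≅ Z^3, C_1 ≅ Z^3.

The boundary map ∂_1: C_1 → C_0 maps an edge to its endpoints' difference, ∂[p,q] = q − p. For instance
  ∂[2,3] = [3] − [2].
The resulting 3×3 matrix has rank 2, and its Smith normal form has invariant factors (1,1).

Now H_k = ker ∂_k / im ∂_{k+1}, so:

  H_1: rank ker ∂_1 − rank ∂_2 = (3 − 2) − 0 = 1, and there is no ∂_2, so H_1 ≅ Z.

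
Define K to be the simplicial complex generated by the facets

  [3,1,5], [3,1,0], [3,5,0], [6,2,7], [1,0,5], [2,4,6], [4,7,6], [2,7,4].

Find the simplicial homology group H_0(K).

H_0 ≅ Z^2.

Fix the vertex order 0 < 1 < 2 < 3 < 4 < 5 < 6 < 7 and write every simplex with vertices in increasing order. Then dim K = 2 and the simplices of K are:

  0-simplices (8): [0], [1], [2], [3], [4], [5], [6], [7]
  1-simplices (12): [0,1], [0,3], [0,5], [1,3], [1,5], [2,4], [2,6], [2,7], [3,5], [4,6], [4,7], [6,7]
  2-simplices (8): [0,1,3], [0,1,5], [0,3,5], [1,3,5], [2,4,6], [2,4,7], [2,6,7], [4,6,7]

giving chain groups C_0 ≅ Z^8, C_1 ≅ Z^12, C_2 ≅ Z^8.

The boundary map ∂_1: C_1 → C_0 maps an edge to its endpoints' difference, ∂[p,q] = q − p.
As a 8×12 matrix over Z this has rank 6, with invariant factors (1,1,1,1,1,1).

∂_2: C_2 → C_1 sends each 2-simplex [p,q,r] to [q,r] − [p,r] + [p,q]. For instance
  ∂[0,1,3] = [1,3] − [0,3] + [0,1],
  ∂[0,1,5] = [1,5] − [0,5] + [0,1].
The resulting 12×8 matrix has rank 6, and its Smith normal form has invariant factors (1,1,1,1,1,1).

Now H_k = ker ∂_k / im ∂_{k+1}, so:

  H_0: rank C_0 − rank ∂_1 = 8 − 6 = 2, and the invariant factors of ∂_1 are all 1, so H_0 ≅ Z^2.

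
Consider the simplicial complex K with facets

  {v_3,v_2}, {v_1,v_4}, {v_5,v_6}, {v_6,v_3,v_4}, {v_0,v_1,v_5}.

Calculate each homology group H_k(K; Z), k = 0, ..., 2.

Order the vertices as v_0 < v_1 < v_2 < v_3 < v_4 < v_5 < v_6. Listing each simplex with vertices in this order, K has dimension 2 with simplices:

  0-simplices (7): [v_0], [v_1], [v_2], [v_3], [v_4], [v_5], [v_6]
  1-simplices (9): [v_0,v_1], [v_0,v_5], [v_1,v_4], [v_1,v_5], [v_2,v_3], [v_3,v_4], [v_3,v_6], [v_4,v_6], [v_5,v_6]
  2-simplices (2): [v_0,v_1,v_5], [v_3,v_4,v_6]

giving chain groups C_0 ≅ Z^7, C_1 ≅ Z^9, C_2 ≅ Z^2.

∂_1: C_1 → C_0 sends each edge [p,q] (with p < q) to q − p. For instance
  ∂[v_0,v_5] = [v_5] − [v_0].
As a 7×9 matrix over Z this has rank 6, with invariant factors (1,1,1,1,1,1).

∂_2: C_2 → C_1 sends each 2-simplex [p,q,r] to [q,r] − [p,r] + [p,q]. For instance
  ∂[v_0,v_1,v_5] = [v_1,v_5] − [v_0,v_5] + [v_0,v_1],
  ∂[v_3,v_4,v_6] = [v_4,v_6] − [v_3,v_6] + [v_3,v_4].
The resulting 9×2 matrix has rank 2, and its Smith normal form has invariant factors (1,1).

Computing H_k = (kernel of ∂_k) / (image of ∂_{k+1}):

  H_0: rank C_0 − rank ∂_1 = 7 − 6 = 1, and the invariant factors of ∂_1 are all 1, so H_0 ≅ Z.
  H_1: rank ker ∂_1 − rank ∂_2 = (9 − 6) − 2 = 1, and the invariant factors of ∂_2 are all 1, so H_1 ≅ Z.
  H_2: rank ker ∂_2 − rank ∂_3 = (2 − 2) − 0 = 0, and there is no ∂_3, so H_2 ≅ 0.

As a check, the Euler characteristic is 7 − 9 + 2 = 0, which agrees with 1 − 1 + 0 = 0.

H_0 ≅ Z,  H_1 ≅ Z,  H_2 = 0.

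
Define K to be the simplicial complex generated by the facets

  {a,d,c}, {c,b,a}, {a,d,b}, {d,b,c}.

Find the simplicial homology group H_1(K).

Take the total order a < b < c < d on the vertex set. Then K (dimension 2) consists of the simplices:

  0-simplices (4): a, b, c, d
  1-simplices (6): ab, ac, ad, bc, bd, cd
  2-simplices (4): abc, abd, acd, bcd

so the chain groups are C_0 ≅ Z^4, C_1 ≅ Z^6, C_2 ≅ Z^4.

Boundary ∂_1: C_1 → C_0 is given by ∂[p,q] = [q] − [p]. For instance
  ∂ad = d − a.
This gives a 4×6 integer matrix of rank 3; reducing to Smith normal form yields diagonal entries (1,1,1).

Boundary ∂_2: C_2 → C_1 acts by ∂[p,q,r] = [q,r] − [p,r] + [p,q]. For instance
  ∂bcd = cd − bd + bc,
  ∂abc = bc − ac + ab.
This gives a 6×4 integer matrix of rank 3; reducing to Smith normal form yields diagonal entries (1,1,1).

Computing H_k = (kernel of ∂_k) / (image of ∂_{k+1}):

  H_1: rank ker ∂_1 − rank ∂_2 = (6 − 3) − 3 = 0, and the invariant factors of ∂_2 are all 1, so H_1 = 0.

H_1 ≅ 0.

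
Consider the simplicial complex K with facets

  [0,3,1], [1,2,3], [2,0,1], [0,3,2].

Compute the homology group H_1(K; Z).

Take the total order 0 < 1 < 2 < 3 on the vertex set. Then K (dimension 2) consists of the simplices:

  0-simplices (4): [0], [1], [2], [3]
  1-simplices (6): [0,1], [0,2], [0,3], [1,2], [1,3], [2,3]
  2-simplices (4): [0,1,2], [0,1,3], [0,2,3], [1,2,3]

giving chain groups C_0 ≅ Z^4, C_1 ≅ Z^6, C_2 ≅ Z^4.

∂_1: C_1 → C_0 sends each edge [p,q] (with p < q) to q − p. For instance
  ∂[1,2] = [2] − [1].
This gives a 4×6 integer matrix of rank 3; reducing to Smith normal form yields diagonal entries (1,1,1).

∂_2: C_2 → C_1 sends each 2-simplex [p,q,r] to [q,r] − [p,r] + [p,q]. For instance
  ∂[0,1,2] = [1,2] − [0,2] + [0,1],
  ∂[1,2,3] = [2,3] − [1,3] + [1,2].
The 6×4 boundary matrix has rank 3 and Smith normal form diag(1,1,1).

Reading off H_k = ker ∂_k / im ∂_{k+1}:

  H_1: rank ker ∂_1 − rank ∂_2 = (6 − 3) − 3 = 0, and the invariant factors of ∂_2 are all 1, so H_1 ≅ 0.

(K is a triangulation of the 2-sphere S^2.)

H_1 = 0.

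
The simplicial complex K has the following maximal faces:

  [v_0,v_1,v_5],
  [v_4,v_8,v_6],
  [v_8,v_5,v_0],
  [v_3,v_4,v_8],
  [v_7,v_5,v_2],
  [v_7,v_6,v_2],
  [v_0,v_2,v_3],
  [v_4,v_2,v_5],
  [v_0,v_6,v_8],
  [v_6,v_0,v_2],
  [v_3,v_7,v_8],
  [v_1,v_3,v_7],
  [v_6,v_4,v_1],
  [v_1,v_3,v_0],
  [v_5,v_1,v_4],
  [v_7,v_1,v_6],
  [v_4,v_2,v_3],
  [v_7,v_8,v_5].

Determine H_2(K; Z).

H_2 ≅ Z.

K has 9 vertices, 27 edges, 18 triangles.
rank ∂_2 = 17, rank ∂_3 = 0 ⇒ b_2 = 18 − 17 − 0 = 1. So H_2 = Z.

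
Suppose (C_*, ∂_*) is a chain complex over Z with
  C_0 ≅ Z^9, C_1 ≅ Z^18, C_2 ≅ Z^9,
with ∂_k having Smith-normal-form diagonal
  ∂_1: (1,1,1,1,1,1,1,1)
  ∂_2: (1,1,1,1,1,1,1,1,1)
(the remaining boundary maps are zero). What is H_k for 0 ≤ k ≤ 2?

H_0 = Z,  H_1 = Z,  H_2 = 0.

H_0: b_0 = 9 − 0 − 8 = 1; torsion from ∂_1 factors > 1: none. So H_0 = Z.
H_1: b_1 = 18 − 8 − 9 = 1; torsion from ∂_2 factors > 1: none. So H_1 = Z.
H_2: b_2 = 9 − 9 − 0 = 0; torsion from ∂_3 factors > 1: none. So H_2 = 0.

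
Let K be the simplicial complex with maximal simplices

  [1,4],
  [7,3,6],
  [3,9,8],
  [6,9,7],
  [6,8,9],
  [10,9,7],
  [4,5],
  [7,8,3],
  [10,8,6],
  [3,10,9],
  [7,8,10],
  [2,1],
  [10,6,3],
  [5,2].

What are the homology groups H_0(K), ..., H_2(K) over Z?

Fix the vertex order 1 < 2 < 3 < 4 < 5 < 6 < 7 < 8 < 9 < 10 and write every simplex with vertices in increasing order. Then dim K = 2 and the simplices of K are:

  0-simplices (10): [1], [2], [3], [4], [5], [6], [7], [8], [9], [10]
  1-simplices (19): [1,2], [1,4], [2,5], [3,6], [3,7], [3,8], [3,9], [3,10], [4,5], [6,7], [6,8], [6,9], [6,10], [7,8], [7,9], [7,10], [8,9], [8,10], [9,10]
  2-simplices (10): [3,6,7], [3,6,10], [3,7,8], [3,8,9], [3,9,10], [6,7,9], [6,8,9], [6,8,10], [7,8,10], [7,9,10]

Hence C_0 ≅ Z^10, C_1 ≅ Z^19, C_2 ≅ Z^10.

Boundary ∂_1: C_1 → C_0 is given by ∂[p,q] = [q] − [p].
The 10×19 boundary matrix has rank 8 and Smith normal form diag(1,1,1,1,1,1,1,1).

Boundary ∂_2: C_2 → C_1 acts by ∂[p,q,r] = [q,r] − [p,r] + [p,q]. For instance
  ∂[6,8,10] = [8,10] − [6,10] + [6,8],
  ∂[7,8,10] = [8,10] − [7,10] + [7,8].
As a 19×10 matrix over Z this has rank 10, with invariant factors (1,1,1,1,1,1,1,1,1,2).

Reading off H_k = ker ∂_k / im ∂_{k+1}:

  H_0: rank C_0 − rank ∂_1 = 10 − 8 = 2, and the invariant factors of ∂_1 are all 1, so H_0 ≅ Z^2.
  H_1: rank ker ∂_1 − rank ∂_2 = (19 − 8) − 10 = 1, and ∂_2 has invariant factor 2 > 1, so H_1 ≅ Z ⊕ Z/2Z.
  H_2: rank ker ∂_2 − rank ∂_3 = (10 − 10) − 0 = 0, and there is no ∂_3, so H_2 ≅ 0.

H_0 ≅ Z^2,  H_1 ≅ Z ⊕ Z/2Z,  H_2 = 0.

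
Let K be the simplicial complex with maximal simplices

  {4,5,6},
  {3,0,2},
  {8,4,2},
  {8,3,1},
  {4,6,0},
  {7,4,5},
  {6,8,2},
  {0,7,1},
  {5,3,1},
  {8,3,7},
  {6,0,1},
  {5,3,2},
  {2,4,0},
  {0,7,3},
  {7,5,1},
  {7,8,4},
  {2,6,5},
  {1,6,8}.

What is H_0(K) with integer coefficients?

Fix the vertex order 0 < 1 < 2 < 3 < 4 < 5 < 6 < 7 < 8 and write every simplex with vertices in increasing order. Then dim K = 2 and the simplices of K are:

  0-simplices (9): [0], [1], [2], [3], [4], [5], [6], [7], [8]
  1-simplices (27): (27 of them)
  2-simplices (18): [0,1,6], [0,1,7], [0,2,3], [0,2,4], [0,3,7], [0,4,6], [1,3,5], [1,3,8], [1,5,7], [1,6,8], [2,3,5], [2,4,8], [2,5,6], [2,6,8], [3,7,8], [4,5,6], [4,5,7], [4,7,8]

Hence C_0 ≅ Z^9, C_1 ≅ Z^27, C_2 ≅ Z^18.

The boundary map ∂_1: C_1 → C_0 is given by ∂[p,q] = [q] − [p].
As a 9×27 matrix over Z this has rank 8, with invariant factors (1,1,1,1,1,1,1,1).

The boundary map ∂_2: C_2 → C_1 sends each 2-simplex [p,q,r] to [q,r] − [p,r] + [p,q]. For instance
  ∂[4,7,8] = [7,8] − [4,8] + [4,7],
  ∂[1,3,5] = [3,5] − [1,5] + [1,3].
As a 27×18 matrix over Z this has rank 18, with invariant factors (1,1,1,1,1,1,1,1,1,1,1,1,1,1,1,1,1,2).

From H_k ≅ ker(∂_k) / im(∂_{k+1}) we obtain:

  H_0: rank C_0 − rank ∂_1 = 9 − 8 = 1, and the invariant factors of ∂_1 are all 1, so H_0 = Z.

(K is a triangulation of the Klein bottle.)

H_0 ≅ Z.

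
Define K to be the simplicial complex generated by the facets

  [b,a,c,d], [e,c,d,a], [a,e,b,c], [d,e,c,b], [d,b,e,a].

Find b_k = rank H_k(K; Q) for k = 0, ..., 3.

We work with the vertex ordering a < b < c < d < e. The simplices of K, each written with vertices in increasing order, are:

  0-simplices (5): a, b, c, d, e
  1-simplices (10): ab, ac, ad, ae, bc, bd, be, cd, ce, de
  2-simplices (10): abc, abd, abe, acd, ace, ade, bcd, bce, bde, cde
  3-simplices (5): abcd, abce, abde, acde, bcde

giving chain groups C_0 ≅ Z^5, C_1 ≅ Z^10, C_2 ≅ Z^10, C_3 ≅ Z^5.

Boundary ∂_1: C_1 → C_0 maps an edge to its endpoints' difference, ∂[p,q] = q − p. For instance
  ∂ad = d − a.
This gives a 5×10 integer matrix of rank 4; reducing to Smith normal form yields diagonal entries (1,1,1,1).

Boundary ∂_2: C_2 → C_1 maps a triangle to the signed sum of its edges. For instance
  ∂cde = de − ce + cd,
  ∂abd = bd − ad + ab.
As a 10×10 matrix over Z this has rank 6, with invariant factors (1,1,1,1,1,1).

∂_3: C_3 → C_2 sends each 3-simplex σ to the alternating sum Σ_i (−1)^i (σ with its i-th vertex removed). For instance
  ∂acde = cde − ade + ace − acd,
  ∂bcde = cde − bde + bce − bcd.
This gives a 10×5 integer matrix of rank 4; reducing to Smith normal form yields diagonal entries (1,1,1,1).

Reading off H_k = ker ∂_k / im ∂_{k+1}:

  H_0: rank C_0 − rank ∂_1 = 5 − 4 = 1, and the invariant factors of ∂_1 are all 1, so H_0 ≅ Z.
  H_1: rank ker ∂_1 − rank ∂_2 = (10 − 4) − 6 = 0, and the invariant factors of ∂_2 are all 1, so H_1 ≅ 0.
  H_2: rank ker ∂_2 − rank ∂_3 = (10 − 6) − 4 = 0, and the invariant factors of ∂_3 are all 1, so H_2 ≅ 0.
  H_3: rank ker ∂_3 − rank ∂_4 = (5 − 4) − 0 = 1, and there is no ∂_4, so H_3 ≅ Z.

(K is a triangulation of the 3-sphere S^3.)

Hence the Betti numbers are b_0 = 1, b_1 = 0, b_2 = 0, b_3 = 1.

b_0 = 1, b_1 = 0, b_2 = 0, b_3 = 1.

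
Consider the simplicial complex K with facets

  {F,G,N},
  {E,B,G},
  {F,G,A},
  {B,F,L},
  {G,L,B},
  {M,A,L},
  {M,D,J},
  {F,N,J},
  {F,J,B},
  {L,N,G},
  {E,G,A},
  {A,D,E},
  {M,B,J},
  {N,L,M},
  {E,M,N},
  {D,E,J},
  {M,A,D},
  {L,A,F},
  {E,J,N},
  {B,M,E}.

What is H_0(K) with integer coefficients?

H_0 = Z.

Take the total order A < B < D < E < F < G < J < L < M < N on the vertex set. Then K (dimension 2) consists of the simplices:

  0-simplices (10): A, B, D, E, F, G, J, L, M, N
  1-simplices (30): AD, AE, AF, AG, AL, AM, BE, BF, BG, BJ, BL, BM, DE, DJ, DM, EG, EJ, EM, EN, FG, FJ, FL, FN, GL, GN, JM, JN, LM, LN, MN
  2-simplices (20): ADE, ADM, AEG, AFG, AFL, ALM, BEG, BEM, BFJ, BFL, BGL, BJM, DEJ, DJM, EJN, EMN, FGN, FJN, GLN, LMN

giving chain groups C_0 ≅ Z^10, C_1 ≅ Z^30, C_2 ≅ Z^20.

Boundary ∂_1: C_1 → C_0 is given by ∂[p,q] = [q] − [p]. For instance
  ∂FL = L − F.
The 10×30 boundary matrix has rank 9 and Smith normal form diag(1,1,1,1,1,1,1,1,1).

Boundary ∂_2: C_2 → C_1 acts by ∂[p,q,r] = [q,r] − [p,r] + [p,q]. For instance
  ∂ADE = DE − AE + AD,
  ∂FJN = JN − FN + FJ.
The resulting 30×20 matrix has rank 20, and its Smith normal form has invariant factors (1,1,1,1,1,1,1,1,1,1,1,1,1,1,1,1,1,1,1,2).

Computing H_k = (kernel of ∂_k) / (image of ∂_{k+1}):

  H_0: rank C_0 − rank ∂_1 = 10 − 9 = 1, and the invariant factors of ∂_1 are all 1, so H_0 ≅ Z.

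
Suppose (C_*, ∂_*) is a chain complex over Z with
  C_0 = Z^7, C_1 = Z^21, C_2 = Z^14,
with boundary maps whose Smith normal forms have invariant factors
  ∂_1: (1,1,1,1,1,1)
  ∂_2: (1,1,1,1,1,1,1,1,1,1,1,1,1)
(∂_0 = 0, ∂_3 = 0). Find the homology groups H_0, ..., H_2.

H_0 = Z,  H_1 = Z^2,  H_2 = Z.

H_0: b_0 = 7 − 0 − 6 = 1; torsion from ∂_1 factors > 1: none. So H_0 = Z.
H_1: b_1 = 21 − 6 − 13 = 2; torsion from ∂_2 factors > 1: none. So H_1 = Z^2.
H_2: b_2 = 14 − 13 − 0 = 1; torsion from ∂_3 factors > 1: none. So H_2 = Z.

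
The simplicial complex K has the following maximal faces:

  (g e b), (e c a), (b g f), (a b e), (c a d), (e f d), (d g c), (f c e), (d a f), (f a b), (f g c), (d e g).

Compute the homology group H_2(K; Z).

Take the total order a < b < c < d < e < f < g on the vertex set. Then K (dimension 2) consists of the simplices:

  0-simplices (7): a, b, c, d, e, f, g
  1-simplices (18): ab, ac, ad, ae, af, be, bf, bg, cd, ce, cf, cg, de, df, dg, ef, eg, fg
  2-simplices (12): abe, abf, acd, ace, adf, beg, bfg, cdg, cef, cfg, def, deg

so the chain groups are C_0 ≅ Z^7, C_1 ≅ Z^18, C_2 ≅ Z^12.

Boundary ∂_1: C_1 → C_0 sends each edge [p,q] (with p < q) to q − p.
The 7×18 boundary matrix has rank 6 and Smith normal form diag(1,1,1,1,1,1).

The boundary map ∂_2: C_2 → C_1 sends each 2-simplex [p,q,r] to [q,r] − [p,r] + [p,q]. For instance
  ∂adf = df − af + ad,
  ∂bfg = fg − bg + bf.
The resulting 18×12 matrix has rank 12, and its Smith normal form has invariant factors (1,1,1,1,1,1,1,1,1,1,1,2).

Now H_k = ker ∂_k / im ∂_{k+1}, so:

  H_2: rank ker ∂_2 − rank ∂_3 = (12 − 12) − 0 = 0, and there is no ∂_3, so H_2 = 0.

H_2 ≅ 0.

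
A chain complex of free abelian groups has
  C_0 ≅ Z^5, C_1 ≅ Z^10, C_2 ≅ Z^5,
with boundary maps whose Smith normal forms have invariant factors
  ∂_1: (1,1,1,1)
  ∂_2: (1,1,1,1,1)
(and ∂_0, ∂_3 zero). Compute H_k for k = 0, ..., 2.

H_0: b_0 = 5 − 0 − 4 = 1; torsion from ∂_1 factors > 1: none. So H_0 ≅ Z.
H_1: b_1 = 10 − 4 − 5 = 1; torsion from ∂_2 factors > 1: none. So H_1 ≅ Z.
H_2: b_2 = 5 − 5 − 0 = 0; torsion from ∂_3 factors > 1: none. So H_2 ≅ 0.

H_0 ≅ Z,  H_1 ≅ Z,  H_2 = 0.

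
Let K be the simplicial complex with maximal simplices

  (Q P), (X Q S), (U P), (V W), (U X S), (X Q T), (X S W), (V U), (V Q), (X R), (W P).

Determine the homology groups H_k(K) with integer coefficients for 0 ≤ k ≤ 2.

H_0 ≅ Z,  H_1 ≅ Z^4,  H_2 = 0.

Fix the vertex order P < Q < R < S < T < U < V < W < X and write every simplex with vertices in increasing order. Then dim K = 2 and the simplices of K are:

  0-simplices (9): P, Q, R, S, T, U, V, W, X
  1-simplices (16): PQ, PU, PW, QS, QT, QV, QX, RX, SU, SW, SX, TX, UV, UX, VW, WX
  2-simplices (4): QSX, QTX, SUX, SWX

Hence C_0 ≅ Z^9, C_1 ≅ Z^16, C_2 ≅ Z^4.

Boundary ∂_1: C_1 → C_0 sends each edge [p,q] (with p < q) to q − p. For instance
  ∂SU = U − S.
As a 9×16 matrix over Z this has rank 8, with invariant factors (1,1,1,1,1,1,1,1).

∂_2: C_2 → C_1 maps a triangle to the signed sum of its edges. For instance
  ∂SUX = UX − SX + SU,
  ∂QTX = TX − QX + QT.
The resulting 16×4 matrix has rank 4, and its Smith normal form has invariant factors (1,1,1,1).

Now H_k = ker ∂_k / im ∂_{k+1}, so:

  H_0: rank C_0 − rank ∂_1 = 9 − 8 = 1, and the invariant factors of ∂_1 are all 1, so H_0 = Z.
  H_1: rank ker ∂_1 − rank ∂_2 = (16 − 8) − 4 = 4, and the invariant factors of ∂_2 are all 1, so H_1 = Z^4.
  H_2: rank ker ∂_2 − rank ∂_3 = (4 − 4) − 0 = 0, and there is no ∂_3, so H_2 = 0.

As a check, the Euler characteristic is 9 − 16 + 4 = -3, which agrees with 1 − 4 + 0 = -3.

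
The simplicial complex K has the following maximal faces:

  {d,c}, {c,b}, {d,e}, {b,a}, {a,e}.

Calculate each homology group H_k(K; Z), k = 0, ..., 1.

Take the total order a < b < c < d < e on the vertex set. Then K (dimension 1) consists of the simplices:

  0-simplices (5): a, b, c, d, e
  1-simplices (5): ab, ae, bc, cd, de

giving chain groups C_0 ≅ Z^5, C_1 ≅ Z^5.

∂_1: C_1 → C_0 sends each edge [p,q] (with p < q) to q − p.
The resulting 5×5 matrix has rank 4, and its Smith normal form has invariant factors (1,1,1,1).

Now H_k = ker ∂_k / im ∂_{k+1}, so:

  H_0: rank C_0 − rank ∂_1 = 5 − 4 = 1, and the invariant factors of ∂_1 are all 1, so H_0 = Z.
  H_1: rank ker ∂_1 − rank ∂_2 = (5 − 4) − 0 = 1, and there is no ∂_2, so H_1 = Z.

As a check, the Euler characteristic is 5 − 5 = 0, which agrees with 1 − 1 = 0.

H_0 = Z,  H_1 = Z.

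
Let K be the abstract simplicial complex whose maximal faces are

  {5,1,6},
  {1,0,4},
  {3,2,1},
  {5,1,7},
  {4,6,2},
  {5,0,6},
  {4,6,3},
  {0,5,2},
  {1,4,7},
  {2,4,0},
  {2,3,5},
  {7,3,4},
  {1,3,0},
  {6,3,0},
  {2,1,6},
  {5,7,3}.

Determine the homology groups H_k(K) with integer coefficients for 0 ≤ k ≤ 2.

H_0 ≅ Z,  H_1 ≅ Z^2,  H_2 ≅ Z.

Order the vertices as 0 < 1 < 2 < 3 < 4 < 5 < 6 < 7. Listing each simplex with vertices in this order, K has dimension 2 with simplices:

  0-simplices (8): [0], [1], [2], [3], [4], [5], [6], [7]
  1-simplices (24): (24 of them)
  2-simplices (16): [0,1,3], [0,1,4], [0,2,4], [0,2,5], [0,3,6], [0,5,6], [1,2,3], [1,2,6], [1,4,7], [1,5,6], [1,5,7], [2,3,5], [2,4,6], [3,4,6], [3,4,7], [3,5,7]

Hence C_0 ≅ Z^8, C_1 ≅ Z^24, C_2 ≅ Z^16.

Boundary ∂_1: C_1 → C_0 maps an edge to its endpoints' difference, ∂[p,q] = q − p.
The resulting 8×24 matrix has rank 7, and its Smith normal form has invariant factors (1,1,1,1,1,1,1).

The boundary map ∂_2: C_2 → C_1 maps a triangle to the signed sum of its edges. For instance
  ∂[0,2,5] = [2,5] − [0,5] + [0,2],
  ∂[1,2,3] = [2,3] − [1,3] + [1,2].
The resulting 24×16 matrix has rank 15, and its Smith normal form has invariant factors (1,1,1,1,1,1,1,1,1,1,1,1,1,1,1).

Computing H_k = (kernel of ∂_k) / (image of ∂_{k+1}):

  H_0: rank C_0 − rank ∂_1 = 8 − 7 = 1, and the invariant factors of ∂_1 are all 1, so H_0 ≅ Z.
  H_1: rank ker ∂_1 − rank ∂_2 = (24 − 7) − 15 = 2, and the invariant factors of ∂_2 are all 1, so H_1 ≅ Z^2.
  H_2: rank ker ∂_2 − rank ∂_3 = (16 − 15) − 0 = 1, and there is no ∂_3, so H_2 ≅ Z.

As a check, the Euler characteristic is 8 − 24 + 16 = 0, which agrees with 1 − 2 + 1 = 0.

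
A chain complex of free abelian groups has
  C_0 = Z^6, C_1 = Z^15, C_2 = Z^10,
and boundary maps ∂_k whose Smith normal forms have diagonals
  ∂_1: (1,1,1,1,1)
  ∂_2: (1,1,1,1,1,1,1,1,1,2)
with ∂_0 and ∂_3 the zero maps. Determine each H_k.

H_0 = Z,  H_1 = Z/2,  H_2 = 0.

H_0: b_0 = 6 − 0 − 5 = 1; torsion from ∂_1 factors > 1: none. So H_0 = Z.
H_1: b_1 = 15 − 5 − 10 = 0; torsion from ∂_2 factors > 1: [2]. So H_1 = Z/2.
H_2: b_2 = 10 − 10 − 0 = 0; torsion from ∂_3 factors > 1: none. So H_2 = 0.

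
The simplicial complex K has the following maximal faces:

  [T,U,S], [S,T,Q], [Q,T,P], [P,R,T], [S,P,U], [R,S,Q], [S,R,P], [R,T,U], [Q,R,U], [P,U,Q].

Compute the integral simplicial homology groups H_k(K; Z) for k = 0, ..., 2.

H_0 = Z,  H_1 = Z/2,  H_2 = 0.

Order the vertices as P < Q < R < S < T < U. Listing each simplex with vertices in this order, K has dimension 2 with simplices:

  0-simplices (6): P, Q, R, S, T, U
  1-simplices (15): PQ, PR, PS, PT, PU, QR, QS, QT, QU, RS, RT, RU, ST, SU, TU
  2-simplices (10): PQT, PQU, PRS, PRT, PSU, QRS, QRU, QST, RTU, STU

Hence C_0 ≅ Z^6, C_1 ≅ Z^15, C_2 ≅ Z^10.

The boundary map ∂_1: C_1 → C_0 maps an edge to its endpoints' difference, ∂[p,q] = q − p. For instance
  ∂QT = T − Q.
The resulting 6×15 matrix has rank 5, and its Smith normal form has invariant factors (1,1,1,1,1).

∂_2: C_2 → C_1 sends each 2-simplex [p,q,r] to [q,r] − [p,r] + [p,q]. For instance
  ∂QST = ST − QT + QS,
  ∂PRT = RT − PT + PR.
The 15×10 boundary matrix has rank 10 and Smith normal form diag(1,1,1,1,1,1,1,1,1,2).

Reading off H_k = ker ∂_k / im ∂_{k+1}:

  H_0: rank C_0 − rank ∂_1 = 6 − 5 = 1, and the invariant factors of ∂_1 are all 1, so H_0 ≅ Z.
  H_1: rank ker ∂_1 − rank ∂_2 = (15 − 5) − 10 = 0, and ∂_2 has invariant factor 2 > 1, so H_1 ≅ Z/2.
  H_2: rank ker ∂_2 − rank ∂_3 = (10 − 10) − 0 = 0, and there is no ∂_3, so H_2 ≅ 0.

(K is a triangulation of the real projective plane RP^2.)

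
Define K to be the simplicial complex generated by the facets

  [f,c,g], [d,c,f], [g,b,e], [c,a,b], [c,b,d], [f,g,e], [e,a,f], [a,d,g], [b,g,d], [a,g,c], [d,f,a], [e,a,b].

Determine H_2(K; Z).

H_2 ≅ 0.

K has 7 vertices, 18 edges, 12 triangles.
rank ∂_2 = 12, rank ∂_3 = 0 ⇒ b_2 = 12 − 12 − 0 = 0. So H_2 ≅ 0.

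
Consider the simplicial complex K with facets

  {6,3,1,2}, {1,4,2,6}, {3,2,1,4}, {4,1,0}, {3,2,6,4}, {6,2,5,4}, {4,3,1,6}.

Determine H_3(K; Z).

Fix the vertex order 0 < 1 < 2 < 3 < 4 < 5 < 6 and write every simplex with vertices in increasing order. Then dim K = 3 and the simplices of K are:

  0-simplices (7): [0], [1], [2], [3], [4], [5], [6]
  1-simplices (15): [0,1], [0,4], [1,2], [1,3], [1,4], [1,6], [2,3], [2,4], [2,5], [2,6], [3,4], [3,6], [4,5], [4,6], [5,6]
  2-simplices (14): [0,1,4], [1,2,3], [1,2,4], [1,2,6], [1,3,4], [1,3,6], [1,4,6], [2,3,4], [2,3,6], [2,4,5], [2,4,6], [2,5,6], [3,4,6], [4,5,6]
  3-simplices (6): [1,2,3,4], [1,2,3,6], [1,2,4,6], [1,3,4,6], [2,3,4,6], [2,4,5,6]

giving chain groups C_0 ≅ Z^7, C_1 ≅ Z^15, C_2 ≅ Z^14, C_3 ≅ Z^6.

Boundary ∂_1: C_1 → C_0 maps an edge to its endpoints' difference, ∂[p,q] = q − p.
The 7×15 boundary matrix has rank 6 and Smith normal form diag(1,1,1,1,1,1).

∂_2: C_2 → C_1 sends each 2-simplex [p,q,r] to [q,r] − [p,r] + [p,q]. For instance
  ∂[1,2,4] = [2,4] − [1,4] + [1,2],
  ∂[1,2,6] = [2,6] − [1,6] + [1,2].
As a 15×14 matrix over Z this has rank 9, with invariant factors (1,1,1,1,1,1,1,1,1).

Boundary ∂_3: C_3 → C_2 sends each 3-simplex σ to the alternating sum Σ_i (−1)^i (σ with its i-th vertex removed). For instance
  ∂[2,4,5,6] = [4,5,6] − [2,5,6] + [2,4,6] − [2,4,5],
  ∂[1,3,4,6] = [3,4,6] − [1,4,6] + [1,3,6] − [1,3,4].
This gives a 14×6 integer matrix of rank 5; reducing to Smith normal form yields diagonal entries (1,1,1,1,1).

Computing H_k = (kernel of ∂_k) / (image of ∂_{k+1}):

  H_3: rank ker ∂_3 − rank ∂_4 = (6 − 5) − 0 = 1, and there is no ∂_4, so H_3 = Z.

H_3 ≅ Z.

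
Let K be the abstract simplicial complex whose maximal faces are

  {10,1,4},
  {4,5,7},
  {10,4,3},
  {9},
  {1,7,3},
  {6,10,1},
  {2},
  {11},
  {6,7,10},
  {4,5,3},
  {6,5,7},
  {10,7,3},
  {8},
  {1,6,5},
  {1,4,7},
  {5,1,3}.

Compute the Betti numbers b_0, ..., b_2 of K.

b_0 = 5, b_1 = 0, b_2 = 0.

Take the total order 1 < 2 < 3 < 4 < 5 < 6 < 7 < 8 < 9 < 10 < 11 on the vertex set. Then K (dimension 2) consists of the simplices:

  0-simplices (11): [1], [2], [3], [4], [5], [6], [7], [8], [9], [10], [11]
  1-simplices (18): [1,3], [1,4], [1,5], [1,6], [1,7], [1,10], [3,4], [3,5], [3,7], [3,10], [4,5], [4,7], [4,10], [5,6], [5,7], [6,7], [6,10], [7,10]
  2-simplices (12): [1,3,5], [1,3,7], [1,4,7], [1,4,10], [1,5,6], [1,6,10], [3,4,5], [3,4,10], [3,7,10], [4,5,7], [5,6,7], [6,7,10]

Hence C_0 ≅ Z^11, C_1 ≅ Z^18, C_2 ≅ Z^12.

∂_1: C_1 → C_0 is given by ∂[p,q] = [q] − [p].
As a 11×18 matrix over Z this has rank 6, with invariant factors (1,1,1,1,1,1).

The boundary map ∂_2: C_2 → C_1 acts by ∂[p,q,r] = [q,r] − [p,r] + [p,q]. For instance
  ∂[1,5,6] = [5,6] − [1,6] + [1,5],
  ∂[4,5,7] = [5,7] − [4,7] + [4,5].
This gives a 18×12 integer matrix of rank 12; reducing to Smith normal form yields diagonal entries (1,1,1,1,1,1,1,1,1,1,1,2).

Now H_k = ker ∂_k / im ∂_{k+1}, so:

  H_0: rank C_0 − rank ∂_1 = 11 − 6 = 5, and the invariant factors of ∂_1 are all 1, so H_0 = Z^5.
  H_1: rank ker ∂_1 − rank ∂_2 = (18 − 6) − 12 = 0, and ∂_2 has invariant factor 2 > 1, so H_1 = Z/2Z.
  H_2: rank ker ∂_2 − rank ∂_3 = (12 − 12) − 0 = 0, and there is no ∂_3, so H_2 = 0.

As a check, the Euler characteristic is 11 − 18 + 12 = 5, which agrees with 5 − 0 + 0 = 5.
(K is a triangulation of the disjoint union of a set of 4 points and the real projective plane RP^2.)

Hence the Betti numbers are b_0 = 5, b_1 = 0, b_2 = 0.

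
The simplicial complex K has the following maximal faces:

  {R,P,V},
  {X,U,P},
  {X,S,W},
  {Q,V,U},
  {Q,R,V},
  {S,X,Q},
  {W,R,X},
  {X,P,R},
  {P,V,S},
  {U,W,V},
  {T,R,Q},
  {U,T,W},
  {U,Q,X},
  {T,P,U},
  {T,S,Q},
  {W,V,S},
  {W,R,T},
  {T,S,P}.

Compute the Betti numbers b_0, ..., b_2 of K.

b_0 = 1, b_1 = 2, b_2 = 1.

We work with the vertex ordering P < Q < R < S < T < U < V < W < X. The simplices of K, each written with vertices in increasing order, are:

  0-simplices (9): P, Q, R, S, T, U, V, W, X
  1-simplices (27): PR, PS, PT, PU, PV, PX, QR, QS, QT, QU, QV, QX, RT, RV, RW, RX, ST, SV, SW, SX, TU, TW, UV, UW, UX, VW, WX
  2-simplices (18): PRV, PRX, PST, PSV, PTU, PUX, QRT, QRV, QST, QSX, QUV, QUX, RTW, RWX, SVW, SWX, TUW, UVW

giving chain groups C_0 ≅ Z^9, C_1 ≅ Z^27, C_2 ≅ Z^18.

∂_1: C_1 → C_0 maps an edge to its endpoints' difference, ∂[p,q] = q − p. For instance
  ∂RV = V − R.
The resulting 9×27 matrix has rank 8, and its Smith normal form has invariant factors (1,1,1,1,1,1,1,1).

Boundary ∂_2: C_2 → C_1 sends each 2-simplex [p,q,r] to [q,r] − [p,r] + [p,q]. For instance
  ∂PTU = TU − PU + PT,
  ∂PRV = RV − PV + PR.
This gives a 27×18 integer matrix of rank 17; reducing to Smith normal form yields diagonal entries (1,1,1,1,1,1,1,1,1,1,1,1,1,1,1,1,1).

From H_k ≅ ker(∂_k) / im(∂_{k+1}) we obtain:

  H_0: rank C_0 − rank ∂_1 = 9 − 8 = 1, and the invariant factors of ∂_1 are all 1, so H_0 = Z.
  H_1: rank ker ∂_1 − rank ∂_2 = (27 − 8) − 17 = 2, and the invariant factors of ∂_2 are all 1, so H_1 = Z^2.
  H_2: rank ker ∂_2 − rank ∂_3 = (18 − 17) − 0 = 1, and there is no ∂_3, so H_2 = Z.

As a check, the Euler characteristic is 9 − 27 + 18 = 0, which agrees with 1 − 2 + 1 = 0.
(K is a triangulation of the torus T^2.)

Hence the Betti numbers are b_0 = 1, b_1 = 2, b_2 = 1.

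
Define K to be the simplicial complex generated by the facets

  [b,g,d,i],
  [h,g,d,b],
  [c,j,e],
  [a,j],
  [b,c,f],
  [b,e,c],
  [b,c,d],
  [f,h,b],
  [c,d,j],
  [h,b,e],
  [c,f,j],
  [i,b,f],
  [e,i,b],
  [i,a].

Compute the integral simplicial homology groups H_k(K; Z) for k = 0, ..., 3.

H_0 = Z,  H_1 = Z,  H_2 = 0,  H_3 = 0.

Order the vertices as a < b < c < d < e < f < g < h < i < j. Listing each simplex with vertices in this order, K has dimension 3 with simplices:

  0-simplices (10): a, b, c, d, e, f, g, h, i, j
  1-simplices (25): ai, aj, bc, bd, be, bf, bg, bh, bi, cd, ce, cf, cj, dg, dh, di, dj, eh, ei, ej, fh, fi, fj, gh, gi
  2-simplices (17): bcd, bce, bcf, bdg, bdh, bdi, beh, bei, bfh, bfi, bgh, bgi, cdj, cej, cfj, dgh, dgi
  3-simplices (2): bdgh, bdgi

giving chain groups C_0 ≅ Z^10, C_1 ≅ Z^25, C_2 ≅ Z^17, C_3 ≅ Z^2.

Boundary ∂_1: C_1 → C_0 sends each edge [p,q] (with p < q) to q − p. For instance
  ∂fj = j − f.
The 10×25 boundary matrix has rank 9 and Smith normal form diag(1,1,1,1,1,1,1,1,1).

∂_2: C_2 → C_1 maps a triangle to the signed sum of its edges. For instance
  ∂beh = eh − bh + be,
  ∂bdh = dh − bh + bd.
The resulting 25×17 matrix has rank 15, and its Smith normal form has invariant factors (1,1,1,1,1,1,1,1,1,1,1,1,1,1,1).

The boundary map ∂_3: C_3 → C_2 sends each 3-simplex σ to the alternating sum Σ_i (−1)^i (σ with its i-th vertex removed). For instance
  ∂bdgi = dgi − bgi + bdi − bdg,
  ∂bdgh = dgh − bgh + bdh − bdg.
The resulting 17×2 matrix has rank 2, and its Smith normal form has invariant factors (1,1).

Reading off H_k = ker ∂_k / im ∂_{k+1}:

  H_0: rank C_0 − rank ∂_1 = 10 − 9 = 1, and the invariant factors of ∂_1 are all 1, so H_0 = Z.
  H_1: rank ker ∂_1 − rank ∂_2 = (25 − 9) − 15 = 1, and the invariant factors of ∂_2 are all 1, so H_1 = Z.
  H_2: rank ker ∂_2 − rank ∂_3 = (17 − 15) − 2 = 0, and the invariant factors of ∂_3 are all 1, so H_2 = 0.
  H_3: rank ker ∂_3 − rank ∂_4 = (2 − 2) − 0 = 0, and there is no ∂_4, so H_3 = 0.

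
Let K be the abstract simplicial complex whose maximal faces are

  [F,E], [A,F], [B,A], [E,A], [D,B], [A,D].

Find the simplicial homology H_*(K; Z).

H_0 ≅ Z,  H_1 ≅ Z^2.

Fix the vertex order A < B < D < E < F and write every simplex with vertices in increasing order. Then dim K = 1 and the simplices of K are:

  0-simplices (5): A, B, D, E, F
  1-simplices (6): AB, AD, AE, AF, BD, EF

giving chain groups C_0 ≅ Z^5, C_1 ≅ Z^6.

The boundary map ∂_1: C_1 → C_0 sends each edge [p,q] (with p < q) to q − p. For instance
  ∂AD = D − A.
This gives a 5×6 integer matrix of rank 4; reducing to Smith normal form yields diagonal entries (1,1,1,1).

Computing H_k = (kernel of ∂_k) / (image of ∂_{k+1}):

  H_0: rank C_0 − rank ∂_1 = 5 − 4 = 1, and the invariant factors of ∂_1 are all 1, so H_0 = Z.
  H_1: rank ker ∂_1 − rank ∂_2 = (6 − 4) − 0 = 2, and there is no ∂_2, so H_1 = Z^2.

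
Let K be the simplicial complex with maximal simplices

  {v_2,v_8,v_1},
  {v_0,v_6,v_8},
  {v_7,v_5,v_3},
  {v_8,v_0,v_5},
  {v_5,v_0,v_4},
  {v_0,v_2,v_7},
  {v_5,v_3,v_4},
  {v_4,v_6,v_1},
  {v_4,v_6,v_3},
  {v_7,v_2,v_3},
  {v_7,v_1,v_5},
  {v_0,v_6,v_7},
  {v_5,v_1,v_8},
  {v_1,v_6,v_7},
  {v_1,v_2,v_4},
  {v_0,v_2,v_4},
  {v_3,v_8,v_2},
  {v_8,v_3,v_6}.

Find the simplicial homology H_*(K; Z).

Order the vertices as v_0 < v_1 < v_2 < v_3 < v_4 < v_5 < v_6 < v_7 < v_8. Listing each simplex with vertices in this order, K has dimension 2 with simplices:

  0-simplices (9): [v_0], [v_1], [v_2], [v_3], [v_4], [v_5], [v_6], [v_7], [v_8]
  1-simplices (27): (27 of them)
  2-simplices (18): (18 of them)

giving chain groups C_0 ≅ Z^9, C_1 ≅ Z^27, C_2 ≅ Z^18.

The boundary map ∂_1: C_1 → C_0 sends each edge [p,q] (with p < q) to q − p. For instance
  ∂[v_6,v_7] = [v_7] − [v_6].
As a 9×27 matrix over Z this has rank 8, with invariant factors (1,1,1,1,1,1,1,1).

∂_2: C_2 → C_1 sends each 2-simplex [p,q,r] to [q,r] − [p,r] + [p,q]. For instance
  ∂[v_1,v_4,v_6] = [v_4,v_6] − [v_1,v_6] + [v_1,v_4],
  ∂[v_0,v_2,v_7] = [v_2,v_7] − [v_0,v_7] + [v_0,v_2].
This gives a 27×18 integer matrix of rank 17; reducing to Smith normal form yields diagonal entries (1,1,1,1,1,1,1,1,1,1,1,1,1,1,1,1,1).

Now H_k = ker ∂_k / im ∂_{k+1}, so:

  H_0: rank C_0 − rank ∂_1 = 9 − 8 = 1, and the invariant factors of ∂_1 are all 1, so H_0 ≅ Z.
  H_1: rank ker ∂_1 − rank ∂_2 = (27 − 8) − 17 = 2, and the invariant factors of ∂_2 are all 1, so H_1 ≅ Z^2.
  H_2: rank ker ∂_2 − rank ∂_3 = (18 − 17) − 0 = 1, and there is no ∂_3, so H_2 ≅ Z.

As a check, the Euler characteristic is 9 − 27 + 18 = 0, which agrees with 1 − 2 + 1 = 0.

H_0 = Z,  H_1 = Z^2,  H_2 = Z.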